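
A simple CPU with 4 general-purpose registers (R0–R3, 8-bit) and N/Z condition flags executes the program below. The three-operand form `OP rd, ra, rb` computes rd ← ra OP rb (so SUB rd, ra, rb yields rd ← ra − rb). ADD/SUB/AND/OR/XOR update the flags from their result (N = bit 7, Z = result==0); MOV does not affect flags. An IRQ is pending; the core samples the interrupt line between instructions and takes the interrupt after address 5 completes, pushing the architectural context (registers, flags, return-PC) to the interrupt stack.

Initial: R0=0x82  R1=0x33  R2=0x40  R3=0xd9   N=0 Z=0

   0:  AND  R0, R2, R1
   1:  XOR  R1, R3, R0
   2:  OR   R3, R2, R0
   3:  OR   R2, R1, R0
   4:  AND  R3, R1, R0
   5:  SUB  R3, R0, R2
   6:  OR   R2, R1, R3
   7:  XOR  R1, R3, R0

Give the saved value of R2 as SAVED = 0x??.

SAVED = 0xd9

after  0: R0=0x00 R1=0x33 R2=0x40 R3=0xd9  N=0 Z=1
after  1: R0=0x00 R1=0xd9 R2=0x40 R3=0xd9  N=1 Z=0
after  2: R0=0x00 R1=0xd9 R2=0x40 R3=0x40  N=0 Z=0
after  3: R0=0x00 R1=0xd9 R2=0xd9 R3=0x40  N=1 Z=0
after  4: R0=0x00 R1=0xd9 R2=0xd9 R3=0x00  N=0 Z=1
after  5: R0=0x00 R1=0xd9 R2=0xd9 R3=0x27  N=0 Z=0
-- IRQ taken; context saved, return-PC = 6 --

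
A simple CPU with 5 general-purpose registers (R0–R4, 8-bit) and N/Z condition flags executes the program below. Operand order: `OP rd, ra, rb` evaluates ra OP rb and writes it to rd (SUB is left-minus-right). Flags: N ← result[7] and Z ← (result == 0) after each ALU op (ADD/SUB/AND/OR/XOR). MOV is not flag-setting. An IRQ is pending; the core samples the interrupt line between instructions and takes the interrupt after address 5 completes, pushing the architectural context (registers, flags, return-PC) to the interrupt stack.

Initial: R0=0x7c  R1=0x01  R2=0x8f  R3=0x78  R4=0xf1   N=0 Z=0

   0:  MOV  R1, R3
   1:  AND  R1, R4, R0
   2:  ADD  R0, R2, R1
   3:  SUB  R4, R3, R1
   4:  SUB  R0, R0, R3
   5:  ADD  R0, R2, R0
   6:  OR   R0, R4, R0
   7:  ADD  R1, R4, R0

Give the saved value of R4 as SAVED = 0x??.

SAVED = 0x08

after  0: R0=0x7c R1=0x78 R2=0x8f R3=0x78 R4=0xf1  N=0 Z=0
after  1: R0=0x7c R1=0x70 R2=0x8f R3=0x78 R4=0xf1  N=0 Z=0
after  2: R0=0xff R1=0x70 R2=0x8f R3=0x78 R4=0xf1  N=1 Z=0
after  3: R0=0xff R1=0x70 R2=0x8f R3=0x78 R4=0x08  N=0 Z=0
after  4: R0=0x87 R1=0x70 R2=0x8f R3=0x78 R4=0x08  N=1 Z=0
after  5: R0=0x16 R1=0x70 R2=0x8f R3=0x78 R4=0x08  N=0 Z=0
-- IRQ taken; context saved, return-PC = 6 --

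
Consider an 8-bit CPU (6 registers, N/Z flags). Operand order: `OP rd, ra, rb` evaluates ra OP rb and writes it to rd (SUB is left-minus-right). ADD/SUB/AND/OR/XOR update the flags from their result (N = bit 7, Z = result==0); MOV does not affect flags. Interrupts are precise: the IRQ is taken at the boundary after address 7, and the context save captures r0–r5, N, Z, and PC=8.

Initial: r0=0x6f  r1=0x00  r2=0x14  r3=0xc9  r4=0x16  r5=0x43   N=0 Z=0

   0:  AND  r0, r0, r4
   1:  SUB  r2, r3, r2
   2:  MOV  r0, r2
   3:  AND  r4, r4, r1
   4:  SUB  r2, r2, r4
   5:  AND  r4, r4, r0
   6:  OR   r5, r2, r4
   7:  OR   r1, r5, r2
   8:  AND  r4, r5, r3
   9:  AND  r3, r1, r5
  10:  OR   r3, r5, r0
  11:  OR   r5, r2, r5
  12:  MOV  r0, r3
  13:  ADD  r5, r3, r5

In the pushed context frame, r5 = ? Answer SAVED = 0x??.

SAVED = 0xb5

after  0: r0=0x06 r1=0x00 r2=0x14 r3=0xc9 r4=0x16 r5=0x43  N=0 Z=0
after  1: r0=0x06 r1=0x00 r2=0xb5 r3=0xc9 r4=0x16 r5=0x43  N=1 Z=0
after  2: r0=0xb5 r1=0x00 r2=0xb5 r3=0xc9 r4=0x16 r5=0x43  N=1 Z=0
after  3: r0=0xb5 r1=0x00 r2=0xb5 r3=0xc9 r4=0x00 r5=0x43  N=0 Z=1
after  4: r0=0xb5 r1=0x00 r2=0xb5 r3=0xc9 r4=0x00 r5=0x43  N=1 Z=0
after  5: r0=0xb5 r1=0x00 r2=0xb5 r3=0xc9 r4=0x00 r5=0x43  N=0 Z=1
after  6: r0=0xb5 r1=0x00 r2=0xb5 r3=0xc9 r4=0x00 r5=0xb5  N=1 Z=0
after  7: r0=0xb5 r1=0xb5 r2=0xb5 r3=0xc9 r4=0x00 r5=0xb5  N=1 Z=0
-- IRQ taken; context saved, return-PC = 8 --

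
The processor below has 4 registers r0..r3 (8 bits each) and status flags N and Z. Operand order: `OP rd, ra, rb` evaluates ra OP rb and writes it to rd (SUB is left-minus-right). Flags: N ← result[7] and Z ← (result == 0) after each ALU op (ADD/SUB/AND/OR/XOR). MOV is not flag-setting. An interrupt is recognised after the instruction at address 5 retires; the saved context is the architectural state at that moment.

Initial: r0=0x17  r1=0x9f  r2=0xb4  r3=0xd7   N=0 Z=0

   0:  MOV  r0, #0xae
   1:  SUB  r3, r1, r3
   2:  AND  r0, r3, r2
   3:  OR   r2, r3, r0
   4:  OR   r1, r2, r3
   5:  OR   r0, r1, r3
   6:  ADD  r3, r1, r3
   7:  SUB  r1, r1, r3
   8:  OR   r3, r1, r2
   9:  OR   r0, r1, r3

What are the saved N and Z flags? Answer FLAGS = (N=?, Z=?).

FLAGS = (N=1, Z=0)

after  0: r0=0xae r1=0x9f r2=0xb4 r3=0xd7  N=0 Z=0
after  1: r0=0xae r1=0x9f r2=0xb4 r3=0xc8  N=1 Z=0
after  2: r0=0x80 r1=0x9f r2=0xb4 r3=0xc8  N=1 Z=0
after  3: r0=0x80 r1=0x9f r2=0xc8 r3=0xc8  N=1 Z=0
after  4: r0=0x80 r1=0xc8 r2=0xc8 r3=0xc8  N=1 Z=0
after  5: r0=0xc8 r1=0xc8 r2=0xc8 r3=0xc8  N=1 Z=0
-- IRQ taken; context saved, return-PC = 6 --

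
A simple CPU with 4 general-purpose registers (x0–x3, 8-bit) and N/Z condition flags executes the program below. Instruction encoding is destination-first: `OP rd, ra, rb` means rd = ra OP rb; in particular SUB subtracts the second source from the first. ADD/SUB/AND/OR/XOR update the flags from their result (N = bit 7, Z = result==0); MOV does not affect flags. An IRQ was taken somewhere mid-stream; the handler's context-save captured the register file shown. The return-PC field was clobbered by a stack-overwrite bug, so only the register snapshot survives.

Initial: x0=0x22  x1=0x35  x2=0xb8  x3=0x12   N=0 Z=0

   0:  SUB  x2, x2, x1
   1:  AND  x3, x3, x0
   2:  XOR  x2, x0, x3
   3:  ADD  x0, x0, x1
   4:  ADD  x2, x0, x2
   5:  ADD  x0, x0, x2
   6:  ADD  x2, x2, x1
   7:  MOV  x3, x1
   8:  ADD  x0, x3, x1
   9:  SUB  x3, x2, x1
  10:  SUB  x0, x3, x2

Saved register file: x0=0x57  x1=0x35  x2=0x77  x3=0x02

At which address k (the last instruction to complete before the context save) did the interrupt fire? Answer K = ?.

after  0: x0=0x22 x1=0x35 x2=0x83 x3=0x12  N=1 Z=0
after  1: x0=0x22 x1=0x35 x2=0x83 x3=0x02  N=0 Z=0
after  2: x0=0x22 x1=0x35 x2=0x20 x3=0x02  N=0 Z=0
after  3: x0=0x57 x1=0x35 x2=0x20 x3=0x02  N=0 Z=0
after  4: x0=0x57 x1=0x35 x2=0x77 x3=0x02  N=0 Z=0
-- IRQ taken; context saved, return-PC = 5 --

K = 4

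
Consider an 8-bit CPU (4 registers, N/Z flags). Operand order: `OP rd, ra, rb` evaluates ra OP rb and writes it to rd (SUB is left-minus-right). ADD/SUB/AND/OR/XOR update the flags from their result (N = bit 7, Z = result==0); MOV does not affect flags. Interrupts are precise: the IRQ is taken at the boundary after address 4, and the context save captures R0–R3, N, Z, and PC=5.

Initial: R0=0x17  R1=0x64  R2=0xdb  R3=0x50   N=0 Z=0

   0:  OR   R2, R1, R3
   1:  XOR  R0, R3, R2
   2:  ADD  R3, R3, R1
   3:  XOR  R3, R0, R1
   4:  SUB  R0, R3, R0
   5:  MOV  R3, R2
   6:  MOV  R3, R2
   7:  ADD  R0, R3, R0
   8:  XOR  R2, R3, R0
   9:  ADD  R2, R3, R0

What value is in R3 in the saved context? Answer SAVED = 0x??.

after  0: R0=0x17 R1=0x64 R2=0x74 R3=0x50  N=0 Z=0
after  1: R0=0x24 R1=0x64 R2=0x74 R3=0x50  N=0 Z=0
after  2: R0=0x24 R1=0x64 R2=0x74 R3=0xb4  N=1 Z=0
after  3: R0=0x24 R1=0x64 R2=0x74 R3=0x40  N=0 Z=0
after  4: R0=0x1c R1=0x64 R2=0x74 R3=0x40  N=0 Z=0
-- IRQ taken; context saved, return-PC = 5 --

SAVED = 0x40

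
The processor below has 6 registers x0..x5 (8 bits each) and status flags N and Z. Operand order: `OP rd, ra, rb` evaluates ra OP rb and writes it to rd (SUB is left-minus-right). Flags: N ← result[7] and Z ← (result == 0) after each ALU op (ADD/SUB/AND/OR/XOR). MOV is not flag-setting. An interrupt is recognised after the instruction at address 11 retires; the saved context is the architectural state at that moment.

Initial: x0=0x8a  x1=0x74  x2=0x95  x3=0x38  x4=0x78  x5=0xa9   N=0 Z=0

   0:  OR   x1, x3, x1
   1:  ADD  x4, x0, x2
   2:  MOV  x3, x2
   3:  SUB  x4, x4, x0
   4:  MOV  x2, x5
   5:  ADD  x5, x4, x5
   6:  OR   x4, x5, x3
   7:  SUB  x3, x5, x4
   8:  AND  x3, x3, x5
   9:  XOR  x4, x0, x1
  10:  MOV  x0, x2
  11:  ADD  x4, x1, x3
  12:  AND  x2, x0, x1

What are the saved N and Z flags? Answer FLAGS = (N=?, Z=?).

FLAGS = (N=1, Z=0)

after  0: x0=0x8a x1=0x7c x2=0x95 x3=0x38 x4=0x78 x5=0xa9  N=0 Z=0
after  1: x0=0x8a x1=0x7c x2=0x95 x3=0x38 x4=0x1f x5=0xa9  N=0 Z=0
after  2: x0=0x8a x1=0x7c x2=0x95 x3=0x95 x4=0x1f x5=0xa9  N=0 Z=0
after  3: x0=0x8a x1=0x7c x2=0x95 x3=0x95 x4=0x95 x5=0xa9  N=1 Z=0
after  4: x0=0x8a x1=0x7c x2=0xa9 x3=0x95 x4=0x95 x5=0xa9  N=1 Z=0
after  5: x0=0x8a x1=0x7c x2=0xa9 x3=0x95 x4=0x95 x5=0x3e  N=0 Z=0
after  6: x0=0x8a x1=0x7c x2=0xa9 x3=0x95 x4=0xbf x5=0x3e  N=1 Z=0
after  7: x0=0x8a x1=0x7c x2=0xa9 x3=0x7f x4=0xbf x5=0x3e  N=0 Z=0
after  8: x0=0x8a x1=0x7c x2=0xa9 x3=0x3e x4=0xbf x5=0x3e  N=0 Z=0
after  9: x0=0x8a x1=0x7c x2=0xa9 x3=0x3e x4=0xf6 x5=0x3e  N=1 Z=0
after 10: x0=0xa9 x1=0x7c x2=0xa9 x3=0x3e x4=0xf6 x5=0x3e  N=1 Z=0
after 11: x0=0xa9 x1=0x7c x2=0xa9 x3=0x3e x4=0xba x5=0x3e  N=1 Z=0
-- IRQ taken; context saved, return-PC = 12 --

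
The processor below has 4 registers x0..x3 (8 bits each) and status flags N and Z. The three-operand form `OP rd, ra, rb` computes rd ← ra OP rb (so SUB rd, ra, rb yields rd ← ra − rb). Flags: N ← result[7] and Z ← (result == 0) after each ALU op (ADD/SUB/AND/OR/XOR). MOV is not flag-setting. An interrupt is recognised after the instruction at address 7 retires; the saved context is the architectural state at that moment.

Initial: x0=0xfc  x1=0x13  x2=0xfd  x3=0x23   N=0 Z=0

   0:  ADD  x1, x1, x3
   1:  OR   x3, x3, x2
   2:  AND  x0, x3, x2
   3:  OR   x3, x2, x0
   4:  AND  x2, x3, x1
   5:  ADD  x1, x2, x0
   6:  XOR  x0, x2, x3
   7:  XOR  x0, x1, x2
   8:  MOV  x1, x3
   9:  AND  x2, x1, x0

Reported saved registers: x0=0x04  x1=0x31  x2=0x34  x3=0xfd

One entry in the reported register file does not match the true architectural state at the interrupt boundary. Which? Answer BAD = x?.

BAD = x0

after  0: x0=0xfc x1=0x36 x2=0xfd x3=0x23  N=0 Z=0
after  1: x0=0xfc x1=0x36 x2=0xfd x3=0xff  N=1 Z=0
after  2: x0=0xfd x1=0x36 x2=0xfd x3=0xff  N=1 Z=0
after  3: x0=0xfd x1=0x36 x2=0xfd x3=0xfd  N=1 Z=0
after  4: x0=0xfd x1=0x36 x2=0x34 x3=0xfd  N=0 Z=0
after  5: x0=0xfd x1=0x31 x2=0x34 x3=0xfd  N=0 Z=0
after  6: x0=0xc9 x1=0x31 x2=0x34 x3=0xfd  N=1 Z=0
after  7: x0=0x05 x1=0x31 x2=0x34 x3=0xfd  N=0 Z=0
-- IRQ taken; context saved, return-PC = 8 --
mismatch: x0: reported 0x04 vs actual 0x05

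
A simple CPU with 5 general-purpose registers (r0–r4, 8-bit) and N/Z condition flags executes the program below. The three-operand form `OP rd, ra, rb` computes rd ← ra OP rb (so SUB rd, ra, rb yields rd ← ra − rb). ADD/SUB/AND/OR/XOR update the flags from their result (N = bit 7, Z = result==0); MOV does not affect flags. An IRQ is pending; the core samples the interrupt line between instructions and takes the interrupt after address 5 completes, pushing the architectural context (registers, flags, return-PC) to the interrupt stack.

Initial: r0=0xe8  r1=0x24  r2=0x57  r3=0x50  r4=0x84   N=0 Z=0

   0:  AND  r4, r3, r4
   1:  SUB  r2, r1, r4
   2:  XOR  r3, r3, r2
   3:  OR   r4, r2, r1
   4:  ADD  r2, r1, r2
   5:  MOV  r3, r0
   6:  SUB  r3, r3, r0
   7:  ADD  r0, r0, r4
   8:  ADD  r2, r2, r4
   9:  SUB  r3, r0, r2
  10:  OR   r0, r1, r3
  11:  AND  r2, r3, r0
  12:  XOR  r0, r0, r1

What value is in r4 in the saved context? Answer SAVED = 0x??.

SAVED = 0x24

after  0: r0=0xe8 r1=0x24 r2=0x57 r3=0x50 r4=0x00  N=0 Z=1
after  1: r0=0xe8 r1=0x24 r2=0x24 r3=0x50 r4=0x00  N=0 Z=0
after  2: r0=0xe8 r1=0x24 r2=0x24 r3=0x74 r4=0x00  N=0 Z=0
after  3: r0=0xe8 r1=0x24 r2=0x24 r3=0x74 r4=0x24  N=0 Z=0
after  4: r0=0xe8 r1=0x24 r2=0x48 r3=0x74 r4=0x24  N=0 Z=0
after  5: r0=0xe8 r1=0x24 r2=0x48 r3=0xe8 r4=0x24  N=0 Z=0
-- IRQ taken; context saved, return-PC = 6 --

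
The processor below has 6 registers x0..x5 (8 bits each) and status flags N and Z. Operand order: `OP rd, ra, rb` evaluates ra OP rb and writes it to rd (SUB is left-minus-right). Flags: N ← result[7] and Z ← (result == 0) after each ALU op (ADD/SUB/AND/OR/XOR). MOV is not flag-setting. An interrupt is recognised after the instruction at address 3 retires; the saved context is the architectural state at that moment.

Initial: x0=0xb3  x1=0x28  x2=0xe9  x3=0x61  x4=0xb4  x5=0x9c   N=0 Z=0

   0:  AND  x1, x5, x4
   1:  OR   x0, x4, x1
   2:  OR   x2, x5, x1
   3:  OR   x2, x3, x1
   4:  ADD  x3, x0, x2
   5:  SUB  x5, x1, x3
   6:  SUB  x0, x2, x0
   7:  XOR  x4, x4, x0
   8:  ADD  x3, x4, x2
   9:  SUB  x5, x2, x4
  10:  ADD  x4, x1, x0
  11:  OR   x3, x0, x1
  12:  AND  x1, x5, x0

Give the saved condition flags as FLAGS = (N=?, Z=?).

FLAGS = (N=1, Z=0)

after  0: x0=0xb3 x1=0x94 x2=0xe9 x3=0x61 x4=0xb4 x5=0x9c  N=1 Z=0
after  1: x0=0xb4 x1=0x94 x2=0xe9 x3=0x61 x4=0xb4 x5=0x9c  N=1 Z=0
after  2: x0=0xb4 x1=0x94 x2=0x9c x3=0x61 x4=0xb4 x5=0x9c  N=1 Z=0
after  3: x0=0xb4 x1=0x94 x2=0xf5 x3=0x61 x4=0xb4 x5=0x9c  N=1 Z=0
-- IRQ taken; context saved, return-PC = 4 --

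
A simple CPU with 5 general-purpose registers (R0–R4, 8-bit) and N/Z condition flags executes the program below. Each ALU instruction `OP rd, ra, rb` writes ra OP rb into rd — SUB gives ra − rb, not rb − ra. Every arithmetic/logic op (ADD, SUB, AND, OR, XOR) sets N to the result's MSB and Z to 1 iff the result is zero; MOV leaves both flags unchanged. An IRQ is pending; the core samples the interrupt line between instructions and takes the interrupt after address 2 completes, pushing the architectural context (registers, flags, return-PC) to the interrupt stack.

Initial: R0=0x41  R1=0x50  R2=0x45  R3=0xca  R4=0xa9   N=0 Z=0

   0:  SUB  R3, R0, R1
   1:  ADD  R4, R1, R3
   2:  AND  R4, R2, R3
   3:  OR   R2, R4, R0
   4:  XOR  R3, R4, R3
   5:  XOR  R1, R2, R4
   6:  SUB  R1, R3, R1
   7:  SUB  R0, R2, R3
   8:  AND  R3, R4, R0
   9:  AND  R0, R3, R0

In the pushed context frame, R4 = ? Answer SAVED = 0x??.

SAVED = 0x41

after  0: R0=0x41 R1=0x50 R2=0x45 R3=0xf1 R4=0xa9  N=1 Z=0
after  1: R0=0x41 R1=0x50 R2=0x45 R3=0xf1 R4=0x41  N=0 Z=0
after  2: R0=0x41 R1=0x50 R2=0x45 R3=0xf1 R4=0x41  N=0 Z=0
-- IRQ taken; context saved, return-PC = 3 --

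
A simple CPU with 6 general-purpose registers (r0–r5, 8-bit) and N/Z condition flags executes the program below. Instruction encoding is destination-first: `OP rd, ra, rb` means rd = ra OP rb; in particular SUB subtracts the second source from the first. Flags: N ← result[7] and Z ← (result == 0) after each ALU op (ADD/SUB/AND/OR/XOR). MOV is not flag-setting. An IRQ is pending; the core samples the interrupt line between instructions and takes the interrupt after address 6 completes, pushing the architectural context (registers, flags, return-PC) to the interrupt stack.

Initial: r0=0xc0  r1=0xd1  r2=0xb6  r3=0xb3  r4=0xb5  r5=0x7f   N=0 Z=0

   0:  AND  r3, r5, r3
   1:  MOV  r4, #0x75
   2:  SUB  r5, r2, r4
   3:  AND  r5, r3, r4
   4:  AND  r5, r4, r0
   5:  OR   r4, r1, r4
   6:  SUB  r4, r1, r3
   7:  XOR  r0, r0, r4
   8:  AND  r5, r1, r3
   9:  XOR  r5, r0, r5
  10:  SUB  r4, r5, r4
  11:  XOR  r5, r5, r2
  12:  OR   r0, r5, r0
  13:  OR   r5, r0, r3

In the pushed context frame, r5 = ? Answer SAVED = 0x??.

after  0: r0=0xc0 r1=0xd1 r2=0xb6 r3=0x33 r4=0xb5 r5=0x7f  N=0 Z=0
after  1: r0=0xc0 r1=0xd1 r2=0xb6 r3=0x33 r4=0x75 r5=0x7f  N=0 Z=0
after  2: r0=0xc0 r1=0xd1 r2=0xb6 r3=0x33 r4=0x75 r5=0x41  N=0 Z=0
after  3: r0=0xc0 r1=0xd1 r2=0xb6 r3=0x33 r4=0x75 r5=0x31  N=0 Z=0
after  4: r0=0xc0 r1=0xd1 r2=0xb6 r3=0x33 r4=0x75 r5=0x40  N=0 Z=0
after  5: r0=0xc0 r1=0xd1 r2=0xb6 r3=0x33 r4=0xf5 r5=0x40  N=1 Z=0
after  6: r0=0xc0 r1=0xd1 r2=0xb6 r3=0x33 r4=0x9e r5=0x40  N=1 Z=0
-- IRQ taken; context saved, return-PC = 7 --

SAVED = 0x40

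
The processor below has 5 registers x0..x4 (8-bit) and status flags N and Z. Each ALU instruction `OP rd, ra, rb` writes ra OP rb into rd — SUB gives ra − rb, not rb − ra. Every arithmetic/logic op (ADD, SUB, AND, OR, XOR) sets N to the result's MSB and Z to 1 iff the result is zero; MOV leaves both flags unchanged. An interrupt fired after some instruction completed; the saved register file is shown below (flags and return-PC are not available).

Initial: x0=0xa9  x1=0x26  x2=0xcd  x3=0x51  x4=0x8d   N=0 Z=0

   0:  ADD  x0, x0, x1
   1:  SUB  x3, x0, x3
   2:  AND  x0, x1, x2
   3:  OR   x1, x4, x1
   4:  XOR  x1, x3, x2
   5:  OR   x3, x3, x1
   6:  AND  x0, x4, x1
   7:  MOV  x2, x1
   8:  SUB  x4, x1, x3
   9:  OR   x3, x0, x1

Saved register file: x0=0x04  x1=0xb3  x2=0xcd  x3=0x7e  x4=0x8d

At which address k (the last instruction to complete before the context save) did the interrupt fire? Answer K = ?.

after  0: x0=0xcf x1=0x26 x2=0xcd x3=0x51 x4=0x8d  N=1 Z=0
after  1: x0=0xcf x1=0x26 x2=0xcd x3=0x7e x4=0x8d  N=0 Z=0
after  2: x0=0x04 x1=0x26 x2=0xcd x3=0x7e x4=0x8d  N=0 Z=0
after  3: x0=0x04 x1=0xaf x2=0xcd x3=0x7e x4=0x8d  N=1 Z=0
after  4: x0=0x04 x1=0xb3 x2=0xcd x3=0x7e x4=0x8d  N=1 Z=0
-- IRQ taken; context saved, return-PC = 5 --

K = 4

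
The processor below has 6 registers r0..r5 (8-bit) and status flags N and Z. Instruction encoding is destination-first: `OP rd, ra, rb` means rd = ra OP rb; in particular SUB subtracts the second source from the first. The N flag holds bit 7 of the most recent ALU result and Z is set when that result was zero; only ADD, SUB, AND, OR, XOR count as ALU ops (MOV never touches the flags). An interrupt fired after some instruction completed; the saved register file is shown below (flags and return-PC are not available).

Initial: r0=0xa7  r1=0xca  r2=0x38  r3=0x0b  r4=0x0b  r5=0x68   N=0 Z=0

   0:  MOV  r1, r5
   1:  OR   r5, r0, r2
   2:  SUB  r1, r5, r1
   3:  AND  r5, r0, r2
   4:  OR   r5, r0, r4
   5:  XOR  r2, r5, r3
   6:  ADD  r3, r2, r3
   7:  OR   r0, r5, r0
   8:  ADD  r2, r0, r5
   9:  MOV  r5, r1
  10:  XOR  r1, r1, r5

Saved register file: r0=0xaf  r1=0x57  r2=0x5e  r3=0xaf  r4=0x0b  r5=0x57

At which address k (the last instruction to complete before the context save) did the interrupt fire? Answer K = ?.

K = 9

after  0: r0=0xa7 r1=0x68 r2=0x38 r3=0x0b r4=0x0b r5=0x68  N=0 Z=0
after  1: r0=0xa7 r1=0x68 r2=0x38 r3=0x0b r4=0x0b r5=0xbf  N=1 Z=0
after  2: r0=0xa7 r1=0x57 r2=0x38 r3=0x0b r4=0x0b r5=0xbf  N=0 Z=0
after  3: r0=0xa7 r1=0x57 r2=0x38 r3=0x0b r4=0x0b r5=0x20  N=0 Z=0
after  4: r0=0xa7 r1=0x57 r2=0x38 r3=0x0b r4=0x0b r5=0xaf  N=1 Z=0
after  5: r0=0xa7 r1=0x57 r2=0xa4 r3=0x0b r4=0x0b r5=0xaf  N=1 Z=0
after  6: r0=0xa7 r1=0x57 r2=0xa4 r3=0xaf r4=0x0b r5=0xaf  N=1 Z=0
after  7: r0=0xaf r1=0x57 r2=0xa4 r3=0xaf r4=0x0b r5=0xaf  N=1 Z=0
after  8: r0=0xaf r1=0x57 r2=0x5e r3=0xaf r4=0x0b r5=0xaf  N=0 Z=0
after  9: r0=0xaf r1=0x57 r2=0x5e r3=0xaf r4=0x0b r5=0x57  N=0 Z=0
-- IRQ taken; context saved, return-PC = 10 --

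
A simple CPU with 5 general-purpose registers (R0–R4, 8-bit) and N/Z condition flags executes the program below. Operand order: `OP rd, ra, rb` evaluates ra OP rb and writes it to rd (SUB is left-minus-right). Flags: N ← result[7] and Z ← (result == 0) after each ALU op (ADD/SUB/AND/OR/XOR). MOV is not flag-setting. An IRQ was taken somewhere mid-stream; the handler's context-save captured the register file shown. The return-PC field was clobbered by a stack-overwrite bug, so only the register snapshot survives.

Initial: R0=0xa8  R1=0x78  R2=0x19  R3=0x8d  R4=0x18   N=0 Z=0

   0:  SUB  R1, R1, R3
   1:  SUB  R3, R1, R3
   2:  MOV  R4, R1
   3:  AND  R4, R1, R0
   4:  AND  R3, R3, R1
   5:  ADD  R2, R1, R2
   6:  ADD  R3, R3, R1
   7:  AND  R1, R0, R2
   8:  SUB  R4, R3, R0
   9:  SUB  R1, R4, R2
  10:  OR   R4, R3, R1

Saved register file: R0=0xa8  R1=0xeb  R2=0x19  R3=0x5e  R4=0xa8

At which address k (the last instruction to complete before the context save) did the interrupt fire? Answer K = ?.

K = 3

after  0: R0=0xa8 R1=0xeb R2=0x19 R3=0x8d R4=0x18  N=1 Z=0
after  1: R0=0xa8 R1=0xeb R2=0x19 R3=0x5e R4=0x18  N=0 Z=0
after  2: R0=0xa8 R1=0xeb R2=0x19 R3=0x5e R4=0xeb  N=0 Z=0
after  3: R0=0xa8 R1=0xeb R2=0x19 R3=0x5e R4=0xa8  N=1 Z=0
-- IRQ taken; context saved, return-PC = 4 --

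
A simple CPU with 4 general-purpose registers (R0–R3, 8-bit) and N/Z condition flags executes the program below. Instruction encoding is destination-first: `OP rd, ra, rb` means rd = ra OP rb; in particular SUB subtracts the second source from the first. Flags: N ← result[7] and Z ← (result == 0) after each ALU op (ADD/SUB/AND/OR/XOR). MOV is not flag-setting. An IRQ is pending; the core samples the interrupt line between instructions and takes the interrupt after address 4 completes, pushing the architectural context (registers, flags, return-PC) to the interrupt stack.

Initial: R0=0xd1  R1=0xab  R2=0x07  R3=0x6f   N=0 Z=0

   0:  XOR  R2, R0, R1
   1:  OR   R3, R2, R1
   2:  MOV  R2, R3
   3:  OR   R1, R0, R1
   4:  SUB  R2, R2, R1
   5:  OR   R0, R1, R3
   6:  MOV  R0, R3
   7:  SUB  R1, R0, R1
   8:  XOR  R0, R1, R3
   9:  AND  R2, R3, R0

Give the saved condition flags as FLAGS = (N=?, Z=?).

FLAGS = (N=0, Z=1)

after  0: R0=0xd1 R1=0xab R2=0x7a R3=0x6f  N=0 Z=0
after  1: R0=0xd1 R1=0xab R2=0x7a R3=0xfb  N=1 Z=0
after  2: R0=0xd1 R1=0xab R2=0xfb R3=0xfb  N=1 Z=0
after  3: R0=0xd1 R1=0xfb R2=0xfb R3=0xfb  N=1 Z=0
after  4: R0=0xd1 R1=0xfb R2=0x00 R3=0xfb  N=0 Z=1
-- IRQ taken; context saved, return-PC = 5 --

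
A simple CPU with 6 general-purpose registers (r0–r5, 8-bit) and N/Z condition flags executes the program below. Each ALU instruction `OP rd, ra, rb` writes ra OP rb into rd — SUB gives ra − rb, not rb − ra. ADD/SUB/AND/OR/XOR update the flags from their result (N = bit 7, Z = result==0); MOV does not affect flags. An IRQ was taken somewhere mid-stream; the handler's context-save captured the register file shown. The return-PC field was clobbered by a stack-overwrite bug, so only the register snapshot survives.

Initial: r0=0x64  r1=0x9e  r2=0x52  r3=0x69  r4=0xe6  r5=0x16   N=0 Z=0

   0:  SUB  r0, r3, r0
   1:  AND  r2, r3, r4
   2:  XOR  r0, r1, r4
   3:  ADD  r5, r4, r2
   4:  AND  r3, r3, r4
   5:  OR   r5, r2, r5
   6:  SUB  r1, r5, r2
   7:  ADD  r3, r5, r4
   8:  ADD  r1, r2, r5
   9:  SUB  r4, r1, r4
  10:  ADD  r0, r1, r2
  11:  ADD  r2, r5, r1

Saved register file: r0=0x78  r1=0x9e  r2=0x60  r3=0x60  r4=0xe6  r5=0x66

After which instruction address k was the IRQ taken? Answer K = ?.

K = 5

after  0: r0=0x05 r1=0x9e r2=0x52 r3=0x69 r4=0xe6 r5=0x16  N=0 Z=0
after  1: r0=0x05 r1=0x9e r2=0x60 r3=0x69 r4=0xe6 r5=0x16  N=0 Z=0
after  2: r0=0x78 r1=0x9e r2=0x60 r3=0x69 r4=0xe6 r5=0x16  N=0 Z=0
after  3: r0=0x78 r1=0x9e r2=0x60 r3=0x69 r4=0xe6 r5=0x46  N=0 Z=0
after  4: r0=0x78 r1=0x9e r2=0x60 r3=0x60 r4=0xe6 r5=0x46  N=0 Z=0
after  5: r0=0x78 r1=0x9e r2=0x60 r3=0x60 r4=0xe6 r5=0x66  N=0 Z=0
-- IRQ taken; context saved, return-PC = 6 --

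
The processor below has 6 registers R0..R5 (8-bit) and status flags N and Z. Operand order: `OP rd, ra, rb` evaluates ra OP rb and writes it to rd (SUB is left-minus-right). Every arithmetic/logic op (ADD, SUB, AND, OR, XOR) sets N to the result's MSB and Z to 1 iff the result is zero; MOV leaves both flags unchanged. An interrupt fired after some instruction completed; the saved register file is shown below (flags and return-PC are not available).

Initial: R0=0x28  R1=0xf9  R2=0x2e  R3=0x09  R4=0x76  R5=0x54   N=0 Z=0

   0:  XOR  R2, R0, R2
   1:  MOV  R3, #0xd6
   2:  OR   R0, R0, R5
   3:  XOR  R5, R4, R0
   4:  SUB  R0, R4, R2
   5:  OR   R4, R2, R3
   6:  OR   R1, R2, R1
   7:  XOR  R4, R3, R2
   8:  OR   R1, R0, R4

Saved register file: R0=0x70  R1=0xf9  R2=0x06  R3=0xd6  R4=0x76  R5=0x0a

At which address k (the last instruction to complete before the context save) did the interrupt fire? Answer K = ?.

K = 4

after  0: R0=0x28 R1=0xf9 R2=0x06 R3=0x09 R4=0x76 R5=0x54  N=0 Z=0
after  1: R0=0x28 R1=0xf9 R2=0x06 R3=0xd6 R4=0x76 R5=0x54  N=0 Z=0
after  2: R0=0x7c R1=0xf9 R2=0x06 R3=0xd6 R4=0x76 R5=0x54  N=0 Z=0
after  3: R0=0x7c R1=0xf9 R2=0x06 R3=0xd6 R4=0x76 R5=0x0a  N=0 Z=0
after  4: R0=0x70 R1=0xf9 R2=0x06 R3=0xd6 R4=0x76 R5=0x0a  N=0 Z=0
-- IRQ taken; context saved, return-PC = 5 --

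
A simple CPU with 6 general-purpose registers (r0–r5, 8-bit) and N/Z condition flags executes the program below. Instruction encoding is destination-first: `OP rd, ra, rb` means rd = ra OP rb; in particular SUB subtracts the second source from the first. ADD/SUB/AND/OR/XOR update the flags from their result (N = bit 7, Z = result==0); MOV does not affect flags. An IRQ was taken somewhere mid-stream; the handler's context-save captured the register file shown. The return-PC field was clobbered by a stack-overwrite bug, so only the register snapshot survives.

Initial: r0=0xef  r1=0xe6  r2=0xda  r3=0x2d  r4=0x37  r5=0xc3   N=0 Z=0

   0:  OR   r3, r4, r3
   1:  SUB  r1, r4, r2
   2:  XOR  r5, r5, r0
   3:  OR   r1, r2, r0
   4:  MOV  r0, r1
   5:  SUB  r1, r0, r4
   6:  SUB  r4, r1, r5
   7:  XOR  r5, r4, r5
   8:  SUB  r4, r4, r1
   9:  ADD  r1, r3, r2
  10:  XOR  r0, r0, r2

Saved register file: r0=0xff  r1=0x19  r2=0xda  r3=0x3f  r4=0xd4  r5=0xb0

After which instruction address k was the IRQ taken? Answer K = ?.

K = 9

after  0: r0=0xef r1=0xe6 r2=0xda r3=0x3f r4=0x37 r5=0xc3  N=0 Z=0
after  1: r0=0xef r1=0x5d r2=0xda r3=0x3f r4=0x37 r5=0xc3  N=0 Z=0
after  2: r0=0xef r1=0x5d r2=0xda r3=0x3f r4=0x37 r5=0x2c  N=0 Z=0
after  3: r0=0xef r1=0xff r2=0xda r3=0x3f r4=0x37 r5=0x2c  N=1 Z=0
after  4: r0=0xff r1=0xff r2=0xda r3=0x3f r4=0x37 r5=0x2c  N=1 Z=0
after  5: r0=0xff r1=0xc8 r2=0xda r3=0x3f r4=0x37 r5=0x2c  N=1 Z=0
after  6: r0=0xff r1=0xc8 r2=0xda r3=0x3f r4=0x9c r5=0x2c  N=1 Z=0
after  7: r0=0xff r1=0xc8 r2=0xda r3=0x3f r4=0x9c r5=0xb0  N=1 Z=0
after  8: r0=0xff r1=0xc8 r2=0xda r3=0x3f r4=0xd4 r5=0xb0  N=1 Z=0
after  9: r0=0xff r1=0x19 r2=0xda r3=0x3f r4=0xd4 r5=0xb0  N=0 Z=0
-- IRQ taken; context saved, return-PC = 10 --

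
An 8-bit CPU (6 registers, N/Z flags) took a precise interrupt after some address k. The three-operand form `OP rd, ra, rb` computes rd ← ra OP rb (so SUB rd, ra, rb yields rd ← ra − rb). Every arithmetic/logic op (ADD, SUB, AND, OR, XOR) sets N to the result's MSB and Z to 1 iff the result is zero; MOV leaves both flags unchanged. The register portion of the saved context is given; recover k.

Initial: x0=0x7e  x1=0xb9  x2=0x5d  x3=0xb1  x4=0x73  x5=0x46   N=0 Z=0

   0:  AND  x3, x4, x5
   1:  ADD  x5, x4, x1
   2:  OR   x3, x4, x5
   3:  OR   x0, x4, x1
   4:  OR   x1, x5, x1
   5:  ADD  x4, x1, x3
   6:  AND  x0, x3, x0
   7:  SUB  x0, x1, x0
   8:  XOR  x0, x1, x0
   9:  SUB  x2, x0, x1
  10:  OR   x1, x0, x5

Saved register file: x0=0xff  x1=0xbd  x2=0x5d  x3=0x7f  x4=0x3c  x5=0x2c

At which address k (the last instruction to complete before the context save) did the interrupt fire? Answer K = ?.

after  0: x0=0x7e x1=0xb9 x2=0x5d x3=0x42 x4=0x73 x5=0x46  N=0 Z=0
after  1: x0=0x7e x1=0xb9 x2=0x5d x3=0x42 x4=0x73 x5=0x2c  N=0 Z=0
after  2: x0=0x7e x1=0xb9 x2=0x5d x3=0x7f x4=0x73 x5=0x2c  N=0 Z=0
after  3: x0=0xfb x1=0xb9 x2=0x5d x3=0x7f x4=0x73 x5=0x2c  N=1 Z=0
after  4: x0=0xfb x1=0xbd x2=0x5d x3=0x7f x4=0x73 x5=0x2c  N=1 Z=0
after  5: x0=0xfb x1=0xbd x2=0x5d x3=0x7f x4=0x3c x5=0x2c  N=0 Z=0
after  6: x0=0x7b x1=0xbd x2=0x5d x3=0x7f x4=0x3c x5=0x2c  N=0 Z=0
after  7: x0=0x42 x1=0xbd x2=0x5d x3=0x7f x4=0x3c x5=0x2c  N=0 Z=0
after  8: x0=0xff x1=0xbd x2=0x5d x3=0x7f x4=0x3c x5=0x2c  N=1 Z=0
-- IRQ taken; context saved, return-PC = 9 --

K = 8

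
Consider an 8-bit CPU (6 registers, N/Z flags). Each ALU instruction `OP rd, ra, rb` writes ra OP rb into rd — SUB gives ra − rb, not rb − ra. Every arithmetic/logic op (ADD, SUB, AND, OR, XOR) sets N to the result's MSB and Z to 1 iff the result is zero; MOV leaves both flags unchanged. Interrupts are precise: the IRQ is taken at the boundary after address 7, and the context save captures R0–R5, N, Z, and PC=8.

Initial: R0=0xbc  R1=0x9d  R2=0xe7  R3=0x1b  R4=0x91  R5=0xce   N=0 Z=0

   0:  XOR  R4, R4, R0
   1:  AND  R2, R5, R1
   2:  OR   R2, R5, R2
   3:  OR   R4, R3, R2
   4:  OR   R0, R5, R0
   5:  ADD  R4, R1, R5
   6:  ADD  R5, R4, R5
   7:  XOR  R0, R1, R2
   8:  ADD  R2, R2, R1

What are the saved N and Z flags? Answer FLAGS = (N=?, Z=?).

FLAGS = (N=0, Z=0)

after  0: R0=0xbc R1=0x9d R2=0xe7 R3=0x1b R4=0x2d R5=0xce  N=0 Z=0
after  1: R0=0xbc R1=0x9d R2=0x8c R3=0x1b R4=0x2d R5=0xce  N=1 Z=0
after  2: R0=0xbc R1=0x9d R2=0xce R3=0x1b R4=0x2d R5=0xce  N=1 Z=0
after  3: R0=0xbc R1=0x9d R2=0xce R3=0x1b R4=0xdf R5=0xce  N=1 Z=0
after  4: R0=0xfe R1=0x9d R2=0xce R3=0x1b R4=0xdf R5=0xce  N=1 Z=0
after  5: R0=0xfe R1=0x9d R2=0xce R3=0x1b R4=0x6b R5=0xce  N=0 Z=0
after  6: R0=0xfe R1=0x9d R2=0xce R3=0x1b R4=0x6b R5=0x39  N=0 Z=0
after  7: R0=0x53 R1=0x9d R2=0xce R3=0x1b R4=0x6b R5=0x39  N=0 Z=0
-- IRQ taken; context saved, return-PC = 8 --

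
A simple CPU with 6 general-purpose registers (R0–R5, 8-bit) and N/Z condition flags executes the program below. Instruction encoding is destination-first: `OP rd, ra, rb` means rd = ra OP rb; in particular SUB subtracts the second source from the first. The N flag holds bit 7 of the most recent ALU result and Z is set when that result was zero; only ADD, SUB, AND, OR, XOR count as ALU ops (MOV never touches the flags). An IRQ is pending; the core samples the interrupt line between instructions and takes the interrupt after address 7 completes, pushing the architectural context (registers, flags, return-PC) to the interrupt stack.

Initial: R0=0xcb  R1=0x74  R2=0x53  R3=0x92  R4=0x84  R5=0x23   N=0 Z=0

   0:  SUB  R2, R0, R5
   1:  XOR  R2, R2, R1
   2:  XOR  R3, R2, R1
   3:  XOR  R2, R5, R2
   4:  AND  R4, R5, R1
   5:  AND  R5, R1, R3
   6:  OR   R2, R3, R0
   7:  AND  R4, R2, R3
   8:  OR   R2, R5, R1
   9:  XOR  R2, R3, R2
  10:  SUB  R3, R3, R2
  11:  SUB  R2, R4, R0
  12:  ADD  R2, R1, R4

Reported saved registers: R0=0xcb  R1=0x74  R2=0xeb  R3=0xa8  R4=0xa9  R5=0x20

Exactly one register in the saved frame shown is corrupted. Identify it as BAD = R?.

BAD = R4

after  0: R0=0xcb R1=0x74 R2=0xa8 R3=0x92 R4=0x84 R5=0x23  N=1 Z=0
after  1: R0=0xcb R1=0x74 R2=0xdc R3=0x92 R4=0x84 R5=0x23  N=1 Z=0
after  2: R0=0xcb R1=0x74 R2=0xdc R3=0xa8 R4=0x84 R5=0x23  N=1 Z=0
after  3: R0=0xcb R1=0x74 R2=0xff R3=0xa8 R4=0x84 R5=0x23  N=1 Z=0
after  4: R0=0xcb R1=0x74 R2=0xff R3=0xa8 R4=0x20 R5=0x23  N=0 Z=0
after  5: R0=0xcb R1=0x74 R2=0xff R3=0xa8 R4=0x20 R5=0x20  N=0 Z=0
after  6: R0=0xcb R1=0x74 R2=0xeb R3=0xa8 R4=0x20 R5=0x20  N=1 Z=0
after  7: R0=0xcb R1=0x74 R2=0xeb R3=0xa8 R4=0xa8 R5=0x20  N=1 Z=0
-- IRQ taken; context saved, return-PC = 8 --
mismatch: R4: reported 0xa9 vs actual 0xa8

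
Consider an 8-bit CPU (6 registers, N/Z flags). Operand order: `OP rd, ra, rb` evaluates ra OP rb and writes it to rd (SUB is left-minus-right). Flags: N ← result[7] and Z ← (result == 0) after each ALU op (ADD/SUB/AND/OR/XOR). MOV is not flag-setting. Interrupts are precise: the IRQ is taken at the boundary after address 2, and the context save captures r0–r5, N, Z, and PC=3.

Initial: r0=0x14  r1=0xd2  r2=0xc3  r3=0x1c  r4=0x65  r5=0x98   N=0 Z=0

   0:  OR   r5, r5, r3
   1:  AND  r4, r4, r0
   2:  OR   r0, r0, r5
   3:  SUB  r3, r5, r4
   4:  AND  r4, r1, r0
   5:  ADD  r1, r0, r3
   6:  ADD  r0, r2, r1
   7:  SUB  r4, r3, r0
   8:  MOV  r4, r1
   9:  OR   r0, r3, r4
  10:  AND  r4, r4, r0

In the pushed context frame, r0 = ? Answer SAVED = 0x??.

after  0: r0=0x14 r1=0xd2 r2=0xc3 r3=0x1c r4=0x65 r5=0x9c  N=1 Z=0
after  1: r0=0x14 r1=0xd2 r2=0xc3 r3=0x1c r4=0x04 r5=0x9c  N=0 Z=0
after  2: r0=0x9c r1=0xd2 r2=0xc3 r3=0x1c r4=0x04 r5=0x9c  N=1 Z=0
-- IRQ taken; context saved, return-PC = 3 --

SAVED = 0x9c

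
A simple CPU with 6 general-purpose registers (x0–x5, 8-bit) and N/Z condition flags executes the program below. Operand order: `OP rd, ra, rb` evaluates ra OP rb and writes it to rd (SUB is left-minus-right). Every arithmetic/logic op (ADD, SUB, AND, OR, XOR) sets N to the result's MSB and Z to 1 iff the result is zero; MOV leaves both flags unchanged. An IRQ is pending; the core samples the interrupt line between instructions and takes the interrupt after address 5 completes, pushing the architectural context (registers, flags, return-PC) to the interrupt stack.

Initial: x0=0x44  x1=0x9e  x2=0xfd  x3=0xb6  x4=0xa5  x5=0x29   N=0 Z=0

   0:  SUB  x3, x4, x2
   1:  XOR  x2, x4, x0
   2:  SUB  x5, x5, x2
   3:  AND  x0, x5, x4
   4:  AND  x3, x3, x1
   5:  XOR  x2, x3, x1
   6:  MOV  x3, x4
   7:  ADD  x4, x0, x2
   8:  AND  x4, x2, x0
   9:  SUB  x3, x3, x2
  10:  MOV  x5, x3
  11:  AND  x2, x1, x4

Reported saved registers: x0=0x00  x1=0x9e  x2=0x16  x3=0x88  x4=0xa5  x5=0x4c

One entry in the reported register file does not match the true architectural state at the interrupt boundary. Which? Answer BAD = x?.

after  0: x0=0x44 x1=0x9e x2=0xfd x3=0xa8 x4=0xa5 x5=0x29  N=1 Z=0
after  1: x0=0x44 x1=0x9e x2=0xe1 x3=0xa8 x4=0xa5 x5=0x29  N=1 Z=0
after  2: x0=0x44 x1=0x9e x2=0xe1 x3=0xa8 x4=0xa5 x5=0x48  N=0 Z=0
after  3: x0=0x00 x1=0x9e x2=0xe1 x3=0xa8 x4=0xa5 x5=0x48  N=0 Z=1
after  4: x0=0x00 x1=0x9e x2=0xe1 x3=0x88 x4=0xa5 x5=0x48  N=1 Z=0
after  5: x0=0x00 x1=0x9e x2=0x16 x3=0x88 x4=0xa5 x5=0x48  N=0 Z=0
-- IRQ taken; context saved, return-PC = 6 --
mismatch: x5: reported 0x4c vs actual 0x48

BAD = x5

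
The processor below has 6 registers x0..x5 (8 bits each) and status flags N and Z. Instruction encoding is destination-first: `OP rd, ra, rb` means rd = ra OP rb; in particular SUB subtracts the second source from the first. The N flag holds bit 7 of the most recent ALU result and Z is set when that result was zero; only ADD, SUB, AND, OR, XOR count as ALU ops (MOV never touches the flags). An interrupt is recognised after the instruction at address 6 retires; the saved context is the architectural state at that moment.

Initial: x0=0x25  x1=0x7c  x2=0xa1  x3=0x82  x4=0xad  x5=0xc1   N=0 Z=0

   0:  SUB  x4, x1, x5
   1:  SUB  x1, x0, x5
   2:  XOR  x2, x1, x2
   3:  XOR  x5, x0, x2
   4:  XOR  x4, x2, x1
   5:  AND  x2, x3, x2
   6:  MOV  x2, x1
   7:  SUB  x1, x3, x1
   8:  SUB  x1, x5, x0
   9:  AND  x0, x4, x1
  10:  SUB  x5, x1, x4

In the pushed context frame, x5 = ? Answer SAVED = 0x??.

after  0: x0=0x25 x1=0x7c x2=0xa1 x3=0x82 x4=0xbb x5=0xc1  N=1 Z=0
after  1: x0=0x25 x1=0x64 x2=0xa1 x3=0x82 x4=0xbb x5=0xc1  N=0 Z=0
after  2: x0=0x25 x1=0x64 x2=0xc5 x3=0x82 x4=0xbb x5=0xc1  N=1 Z=0
after  3: x0=0x25 x1=0x64 x2=0xc5 x3=0x82 x4=0xbb x5=0xe0  N=1 Z=0
after  4: x0=0x25 x1=0x64 x2=0xc5 x3=0x82 x4=0xa1 x5=0xe0  N=1 Z=0
after  5: x0=0x25 x1=0x64 x2=0x80 x3=0x82 x4=0xa1 x5=0xe0  N=1 Z=0
after  6: x0=0x25 x1=0x64 x2=0x64 x3=0x82 x4=0xa1 x5=0xe0  N=1 Z=0
-- IRQ taken; context saved, return-PC = 7 --

SAVED = 0xe0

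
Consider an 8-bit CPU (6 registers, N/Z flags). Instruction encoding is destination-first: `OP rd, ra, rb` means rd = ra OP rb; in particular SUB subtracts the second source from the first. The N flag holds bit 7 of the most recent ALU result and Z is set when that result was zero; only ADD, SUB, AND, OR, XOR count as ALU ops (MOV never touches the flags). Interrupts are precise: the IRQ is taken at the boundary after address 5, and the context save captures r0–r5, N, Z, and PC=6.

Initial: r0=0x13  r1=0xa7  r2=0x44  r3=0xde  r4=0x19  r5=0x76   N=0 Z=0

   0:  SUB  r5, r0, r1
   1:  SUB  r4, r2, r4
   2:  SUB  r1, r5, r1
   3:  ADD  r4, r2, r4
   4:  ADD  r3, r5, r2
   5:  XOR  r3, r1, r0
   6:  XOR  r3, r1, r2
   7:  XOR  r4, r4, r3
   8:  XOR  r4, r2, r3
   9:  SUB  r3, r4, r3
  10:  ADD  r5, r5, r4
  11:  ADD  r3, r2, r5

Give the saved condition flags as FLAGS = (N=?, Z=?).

after  0: r0=0x13 r1=0xa7 r2=0x44 r3=0xde r4=0x19 r5=0x6c  N=0 Z=0
after  1: r0=0x13 r1=0xa7 r2=0x44 r3=0xde r4=0x2b r5=0x6c  N=0 Z=0
after  2: r0=0x13 r1=0xc5 r2=0x44 r3=0xde r4=0x2b r5=0x6c  N=1 Z=0
after  3: r0=0x13 r1=0xc5 r2=0x44 r3=0xde r4=0x6f r5=0x6c  N=0 Z=0
after  4: r0=0x13 r1=0xc5 r2=0x44 r3=0xb0 r4=0x6f r5=0x6c  N=1 Z=0
after  5: r0=0x13 r1=0xc5 r2=0x44 r3=0xd6 r4=0x6f r5=0x6c  N=1 Z=0
-- IRQ taken; context saved, return-PC = 6 --

FLAGS = (N=1, Z=0)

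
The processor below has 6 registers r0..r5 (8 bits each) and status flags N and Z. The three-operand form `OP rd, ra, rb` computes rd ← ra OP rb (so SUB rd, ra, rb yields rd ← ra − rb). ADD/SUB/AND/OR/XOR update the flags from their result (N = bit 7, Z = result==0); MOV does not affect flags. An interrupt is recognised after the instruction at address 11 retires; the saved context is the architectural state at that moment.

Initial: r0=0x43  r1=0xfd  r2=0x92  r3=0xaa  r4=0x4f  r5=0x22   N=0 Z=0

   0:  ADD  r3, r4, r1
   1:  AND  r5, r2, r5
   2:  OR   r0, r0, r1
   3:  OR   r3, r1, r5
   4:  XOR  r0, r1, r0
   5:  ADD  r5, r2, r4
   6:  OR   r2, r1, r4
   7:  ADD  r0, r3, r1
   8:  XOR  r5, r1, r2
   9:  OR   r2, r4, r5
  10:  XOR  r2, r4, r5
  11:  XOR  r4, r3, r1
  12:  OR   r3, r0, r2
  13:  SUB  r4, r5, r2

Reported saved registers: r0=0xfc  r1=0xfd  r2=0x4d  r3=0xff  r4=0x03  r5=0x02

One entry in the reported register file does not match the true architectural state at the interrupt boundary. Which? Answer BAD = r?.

BAD = r4

after  0: r0=0x43 r1=0xfd r2=0x92 r3=0x4c r4=0x4f r5=0x22  N=0 Z=0
after  1: r0=0x43 r1=0xfd r2=0x92 r3=0x4c r4=0x4f r5=0x02  N=0 Z=0
after  2: r0=0xff r1=0xfd r2=0x92 r3=0x4c r4=0x4f r5=0x02  N=1 Z=0
after  3: r0=0xff r1=0xfd r2=0x92 r3=0xff r4=0x4f r5=0x02  N=1 Z=0
after  4: r0=0x02 r1=0xfd r2=0x92 r3=0xff r4=0x4f r5=0x02  N=0 Z=0
after  5: r0=0x02 r1=0xfd r2=0x92 r3=0xff r4=0x4f r5=0xe1  N=1 Z=0
after  6: r0=0x02 r1=0xfd r2=0xff r3=0xff r4=0x4f r5=0xe1  N=1 Z=0
after  7: r0=0xfc r1=0xfd r2=0xff r3=0xff r4=0x4f r5=0xe1  N=1 Z=0
after  8: r0=0xfc r1=0xfd r2=0xff r3=0xff r4=0x4f r5=0x02  N=0 Z=0
after  9: r0=0xfc r1=0xfd r2=0x4f r3=0xff r4=0x4f r5=0x02  N=0 Z=0
after 10: r0=0xfc r1=0xfd r2=0x4d r3=0xff r4=0x4f r5=0x02  N=0 Z=0
after 11: r0=0xfc r1=0xfd r2=0x4d r3=0xff r4=0x02 r5=0x02  N=0 Z=0
-- IRQ taken; context saved, return-PC = 12 --
mismatch: r4: reported 0x03 vs actual 0x02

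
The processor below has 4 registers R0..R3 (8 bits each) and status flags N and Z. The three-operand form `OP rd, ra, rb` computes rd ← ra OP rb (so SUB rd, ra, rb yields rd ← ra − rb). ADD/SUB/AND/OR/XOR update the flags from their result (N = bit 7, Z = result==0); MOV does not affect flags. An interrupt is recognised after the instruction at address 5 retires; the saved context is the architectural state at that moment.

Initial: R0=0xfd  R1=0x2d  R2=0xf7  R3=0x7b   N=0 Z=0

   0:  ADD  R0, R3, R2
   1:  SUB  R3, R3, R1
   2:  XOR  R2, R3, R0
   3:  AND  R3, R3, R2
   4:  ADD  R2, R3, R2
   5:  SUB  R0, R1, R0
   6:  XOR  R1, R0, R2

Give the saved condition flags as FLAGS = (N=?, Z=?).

FLAGS = (N=1, Z=0)

after  0: R0=0x72 R1=0x2d R2=0xf7 R3=0x7b  N=0 Z=0
after  1: R0=0x72 R1=0x2d R2=0xf7 R3=0x4e  N=0 Z=0
after  2: R0=0x72 R1=0x2d R2=0x3c R3=0x4e  N=0 Z=0
after  3: R0=0x72 R1=0x2d R2=0x3c R3=0x0c  N=0 Z=0
after  4: R0=0x72 R1=0x2d R2=0x48 R3=0x0c  N=0 Z=0
after  5: R0=0xbb R1=0x2d R2=0x48 R3=0x0c  N=1 Z=0
-- IRQ taken; context saved, return-PC = 6 --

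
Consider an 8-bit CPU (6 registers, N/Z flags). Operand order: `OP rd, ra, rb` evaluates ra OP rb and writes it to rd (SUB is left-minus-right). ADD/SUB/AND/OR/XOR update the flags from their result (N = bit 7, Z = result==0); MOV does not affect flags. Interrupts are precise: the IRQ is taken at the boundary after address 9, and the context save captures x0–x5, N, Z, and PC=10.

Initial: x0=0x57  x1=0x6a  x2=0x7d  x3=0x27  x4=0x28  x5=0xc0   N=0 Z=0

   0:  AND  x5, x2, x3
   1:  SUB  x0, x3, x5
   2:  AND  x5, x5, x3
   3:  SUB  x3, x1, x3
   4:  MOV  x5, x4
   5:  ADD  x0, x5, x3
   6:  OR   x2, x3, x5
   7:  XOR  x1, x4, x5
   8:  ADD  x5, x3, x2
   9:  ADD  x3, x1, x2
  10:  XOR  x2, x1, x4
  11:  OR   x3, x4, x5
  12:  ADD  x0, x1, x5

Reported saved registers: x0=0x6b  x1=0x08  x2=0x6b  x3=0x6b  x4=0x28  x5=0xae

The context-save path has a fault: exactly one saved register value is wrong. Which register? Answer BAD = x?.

after  0: x0=0x57 x1=0x6a x2=0x7d x3=0x27 x4=0x28 x5=0x25  N=0 Z=0
after  1: x0=0x02 x1=0x6a x2=0x7d x3=0x27 x4=0x28 x5=0x25  N=0 Z=0
after  2: x0=0x02 x1=0x6a x2=0x7d x3=0x27 x4=0x28 x5=0x25  N=0 Z=0
after  3: x0=0x02 x1=0x6a x2=0x7d x3=0x43 x4=0x28 x5=0x25  N=0 Z=0
after  4: x0=0x02 x1=0x6a x2=0x7d x3=0x43 x4=0x28 x5=0x28  N=0 Z=0
after  5: x0=0x6b x1=0x6a x2=0x7d x3=0x43 x4=0x28 x5=0x28  N=0 Z=0
after  6: x0=0x6b x1=0x6a x2=0x6b x3=0x43 x4=0x28 x5=0x28  N=0 Z=0
after  7: x0=0x6b x1=0x00 x2=0x6b x3=0x43 x4=0x28 x5=0x28  N=0 Z=1
after  8: x0=0x6b x1=0x00 x2=0x6b x3=0x43 x4=0x28 x5=0xae  N=1 Z=0
after  9: x0=0x6b x1=0x00 x2=0x6b x3=0x6b x4=0x28 x5=0xae  N=0 Z=0
-- IRQ taken; context saved, return-PC = 10 --
mismatch: x1: reported 0x08 vs actual 0x00

BAD = x1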